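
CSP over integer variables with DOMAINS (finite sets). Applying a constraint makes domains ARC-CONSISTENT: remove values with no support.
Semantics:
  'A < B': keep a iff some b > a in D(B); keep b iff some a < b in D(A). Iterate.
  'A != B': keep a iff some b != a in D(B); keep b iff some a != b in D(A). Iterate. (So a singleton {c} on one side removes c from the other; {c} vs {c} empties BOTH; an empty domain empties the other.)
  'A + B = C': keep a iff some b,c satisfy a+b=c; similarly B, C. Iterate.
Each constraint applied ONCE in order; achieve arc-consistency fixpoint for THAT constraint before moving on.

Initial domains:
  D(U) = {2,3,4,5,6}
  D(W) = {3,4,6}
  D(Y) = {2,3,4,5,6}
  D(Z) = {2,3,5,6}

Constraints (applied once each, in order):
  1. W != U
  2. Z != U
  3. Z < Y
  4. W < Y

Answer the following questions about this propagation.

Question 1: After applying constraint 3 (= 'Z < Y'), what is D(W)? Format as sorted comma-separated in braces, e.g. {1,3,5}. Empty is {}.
Answer: {3,4,6}

Derivation:
Constraint 1 (W != U) on D(W)={3,4,6} D(U)={2,3,4,5,6}: no change
Constraint 2 (Z != U) on D(Z)={2,3,5,6} D(U)={2,3,4,5,6}: no change
Constraint 3 (Z < Y) on D(Z)={2,3,5,6} D(Y)={2,3,4,5,6}: Z {2,3,5,6}->{2,3,5}; Y {2,3,4,5,6}->{3,4,5,6}
So after constraint 3: D(W) = {3,4,6}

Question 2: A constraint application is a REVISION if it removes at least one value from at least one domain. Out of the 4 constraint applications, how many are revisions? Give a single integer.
Answer: 2

Derivation:
Constraint 1 (W != U) on D(W)={3,4,6} D(U)={2,3,4,5,6}: no change => not a revision
Constraint 2 (Z != U) on D(Z)={2,3,5,6} D(U)={2,3,4,5,6}: no change => not a revision
Constraint 3 (Z < Y) on D(Z)={2,3,5,6} D(Y)={2,3,4,5,6}: Z {2,3,5,6}->{2,3,5}; Y {2,3,4,5,6}->{3,4,5,6} => REVISION
Constraint 4 (W < Y) on D(W)={3,4,6} D(Y)={3,4,5,6}: W {3,4,6}->{3,4}; Y {3,4,5,6}->{4,5,6} => REVISION
Total revisions = 2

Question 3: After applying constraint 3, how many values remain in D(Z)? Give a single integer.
Answer: 3

Derivation:
Constraint 1 (W != U) on D(W)={3,4,6} D(U)={2,3,4,5,6}: no change
Constraint 2 (Z != U) on D(Z)={2,3,5,6} D(U)={2,3,4,5,6}: no change
Constraint 3 (Z < Y) on D(Z)={2,3,5,6} D(Y)={2,3,4,5,6}: Z {2,3,5,6}->{2,3,5}; Y {2,3,4,5,6}->{3,4,5,6}
So after constraint 3: D(Z)={2,3,5}, size = 3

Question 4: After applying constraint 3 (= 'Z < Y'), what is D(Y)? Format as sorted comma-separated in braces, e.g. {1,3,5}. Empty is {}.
Constraint 1 (W != U) on D(W)={3,4,6} D(U)={2,3,4,5,6}: no change
Constraint 2 (Z != U) on D(Z)={2,3,5,6} D(U)={2,3,4,5,6}: no change
Constraint 3 (Z < Y) on D(Z)={2,3,5,6} D(Y)={2,3,4,5,6}: Z {2,3,5,6}->{2,3,5}; Y {2,3,4,5,6}->{3,4,5,6}
So after constraint 3: D(Y) = {3,4,5,6}

Answer: {3,4,5,6}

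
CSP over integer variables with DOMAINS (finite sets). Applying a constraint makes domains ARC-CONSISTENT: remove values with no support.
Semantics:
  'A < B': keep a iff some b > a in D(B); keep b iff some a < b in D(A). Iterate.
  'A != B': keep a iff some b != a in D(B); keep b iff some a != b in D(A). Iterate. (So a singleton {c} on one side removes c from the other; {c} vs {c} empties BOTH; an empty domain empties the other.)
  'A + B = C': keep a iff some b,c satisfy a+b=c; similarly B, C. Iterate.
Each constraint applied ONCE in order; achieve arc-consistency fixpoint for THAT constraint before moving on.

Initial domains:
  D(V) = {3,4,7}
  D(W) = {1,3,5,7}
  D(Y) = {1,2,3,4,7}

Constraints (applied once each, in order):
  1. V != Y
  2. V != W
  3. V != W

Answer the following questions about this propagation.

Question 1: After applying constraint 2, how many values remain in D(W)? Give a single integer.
Constraint 1 (V != Y) on D(V)={3,4,7} D(Y)={1,2,3,4,7}: no change
Constraint 2 (V != W) on D(V)={3,4,7} D(W)={1,3,5,7}: no change
So after constraint 2: D(W)={1,3,5,7}, size = 4

Answer: 4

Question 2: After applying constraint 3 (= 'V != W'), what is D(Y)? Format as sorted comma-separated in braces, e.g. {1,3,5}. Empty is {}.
Constraint 1 (V != Y) on D(V)={3,4,7} D(Y)={1,2,3,4,7}: no change
Constraint 2 (V != W) on D(V)={3,4,7} D(W)={1,3,5,7}: no change
Constraint 3 (V != W) on D(V)={3,4,7} D(W)={1,3,5,7}: no change
So after constraint 3: D(Y) = {1,2,3,4,7}

Answer: {1,2,3,4,7}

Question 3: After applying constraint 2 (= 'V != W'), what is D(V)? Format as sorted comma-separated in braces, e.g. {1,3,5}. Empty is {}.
Constraint 1 (V != Y) on D(V)={3,4,7} D(Y)={1,2,3,4,7}: no change
Constraint 2 (V != W) on D(V)={3,4,7} D(W)={1,3,5,7}: no change
So after constraint 2: D(V) = {3,4,7}

Answer: {3,4,7}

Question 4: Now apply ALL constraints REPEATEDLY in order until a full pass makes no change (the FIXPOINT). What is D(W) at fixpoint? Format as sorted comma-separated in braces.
Answer: {1,3,5,7}

Derivation:
pass 0 (initial): D(W)={1,3,5,7}
pass 1: no change
Fixpoint after 1 passes: D(W) = {1,3,5,7}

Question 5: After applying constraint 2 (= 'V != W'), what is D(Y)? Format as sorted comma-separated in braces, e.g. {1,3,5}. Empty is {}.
Constraint 1 (V != Y) on D(V)={3,4,7} D(Y)={1,2,3,4,7}: no change
Constraint 2 (V != W) on D(V)={3,4,7} D(W)={1,3,5,7}: no change
So after constraint 2: D(Y) = {1,2,3,4,7}

Answer: {1,2,3,4,7}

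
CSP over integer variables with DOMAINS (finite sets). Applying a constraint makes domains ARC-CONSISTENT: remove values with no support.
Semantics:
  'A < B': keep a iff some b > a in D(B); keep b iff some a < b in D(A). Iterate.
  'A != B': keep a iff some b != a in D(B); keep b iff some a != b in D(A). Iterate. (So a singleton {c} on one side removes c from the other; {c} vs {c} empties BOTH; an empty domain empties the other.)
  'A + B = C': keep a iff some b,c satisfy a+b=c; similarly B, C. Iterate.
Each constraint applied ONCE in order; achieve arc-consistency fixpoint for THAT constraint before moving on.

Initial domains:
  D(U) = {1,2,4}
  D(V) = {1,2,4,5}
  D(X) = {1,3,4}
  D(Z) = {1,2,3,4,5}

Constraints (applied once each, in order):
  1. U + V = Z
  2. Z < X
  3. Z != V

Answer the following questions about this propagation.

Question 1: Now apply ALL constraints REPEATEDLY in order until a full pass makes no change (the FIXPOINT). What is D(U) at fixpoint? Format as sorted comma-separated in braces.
Answer: {1,2}

Derivation:
pass 0 (initial): D(U)={1,2,4}
pass 1: V {1,2,4,5}->{1,2,4}; X {1,3,4}->{3,4}; Z {1,2,3,4,5}->{2,3}
pass 2: U {1,2,4}->{1,2}; V {1,2,4}->{1,2}
pass 3: no change
Fixpoint after 3 passes: D(U) = {1,2}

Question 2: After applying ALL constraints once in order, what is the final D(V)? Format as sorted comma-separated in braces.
Answer: {1,2,4}

Derivation:
Constraint 1 (U + V = Z) on D(U)={1,2,4} D(V)={1,2,4,5} D(Z)={1,2,3,4,5}: V {1,2,4,5}->{1,2,4}; Z {1,2,3,4,5}->{2,3,4,5}
Constraint 2 (Z < X) on D(Z)={2,3,4,5} D(X)={1,3,4}: Z {2,3,4,5}->{2,3}; X {1,3,4}->{3,4}
Constraint 3 (Z != V) on D(Z)={2,3} D(V)={1,2,4}: no change
So after all 3 constraints: D(V) = {1,2,4}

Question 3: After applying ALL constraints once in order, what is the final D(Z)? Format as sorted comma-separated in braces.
Constraint 1 (U + V = Z) on D(U)={1,2,4} D(V)={1,2,4,5} D(Z)={1,2,3,4,5}: V {1,2,4,5}->{1,2,4}; Z {1,2,3,4,5}->{2,3,4,5}
Constraint 2 (Z < X) on D(Z)={2,3,4,5} D(X)={1,3,4}: Z {2,3,4,5}->{2,3}; X {1,3,4}->{3,4}
Constraint 3 (Z != V) on D(Z)={2,3} D(V)={1,2,4}: no change
So after all 3 constraints: D(Z) = {2,3}

Answer: {2,3}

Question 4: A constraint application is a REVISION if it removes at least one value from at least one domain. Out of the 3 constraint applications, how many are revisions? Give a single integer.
Constraint 1 (U + V = Z) on D(U)={1,2,4} D(V)={1,2,4,5} D(Z)={1,2,3,4,5}: V {1,2,4,5}->{1,2,4}; Z {1,2,3,4,5}->{2,3,4,5} => REVISION
Constraint 2 (Z < X) on D(Z)={2,3,4,5} D(X)={1,3,4}: Z {2,3,4,5}->{2,3}; X {1,3,4}->{3,4} => REVISION
Constraint 3 (Z != V) on D(Z)={2,3} D(V)={1,2,4}: no change => not a revision
Total revisions = 2

Answer: 2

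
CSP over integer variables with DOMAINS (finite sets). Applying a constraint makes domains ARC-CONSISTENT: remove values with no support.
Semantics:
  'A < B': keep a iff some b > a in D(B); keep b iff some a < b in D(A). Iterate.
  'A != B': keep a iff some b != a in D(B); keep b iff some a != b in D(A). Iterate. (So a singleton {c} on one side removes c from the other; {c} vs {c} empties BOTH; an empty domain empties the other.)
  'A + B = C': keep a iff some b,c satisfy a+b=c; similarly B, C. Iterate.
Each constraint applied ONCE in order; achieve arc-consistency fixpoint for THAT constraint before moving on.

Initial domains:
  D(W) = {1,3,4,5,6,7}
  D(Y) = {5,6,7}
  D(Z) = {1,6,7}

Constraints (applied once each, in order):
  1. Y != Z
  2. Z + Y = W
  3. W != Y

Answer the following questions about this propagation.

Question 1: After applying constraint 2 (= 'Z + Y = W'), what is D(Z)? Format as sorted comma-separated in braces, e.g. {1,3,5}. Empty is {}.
Constraint 1 (Y != Z) on D(Y)={5,6,7} D(Z)={1,6,7}: no change
Constraint 2 (Z + Y = W) on D(Z)={1,6,7} D(Y)={5,6,7} D(W)={1,3,4,5,6,7}: Z {1,6,7}->{1}; Y {5,6,7}->{5,6}; W {1,3,4,5,6,7}->{6,7}
So after constraint 2: D(Z) = {1}

Answer: {1}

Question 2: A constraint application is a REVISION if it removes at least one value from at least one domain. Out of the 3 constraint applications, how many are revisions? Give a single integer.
Answer: 1

Derivation:
Constraint 1 (Y != Z) on D(Y)={5,6,7} D(Z)={1,6,7}: no change => not a revision
Constraint 2 (Z + Y = W) on D(Z)={1,6,7} D(Y)={5,6,7} D(W)={1,3,4,5,6,7}: Z {1,6,7}->{1}; Y {5,6,7}->{5,6}; W {1,3,4,5,6,7}->{6,7} => REVISION
Constraint 3 (W != Y) on D(W)={6,7} D(Y)={5,6}: no change => not a revision
Total revisions = 1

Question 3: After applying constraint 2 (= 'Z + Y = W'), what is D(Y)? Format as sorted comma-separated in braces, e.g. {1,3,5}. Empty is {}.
Answer: {5,6}

Derivation:
Constraint 1 (Y != Z) on D(Y)={5,6,7} D(Z)={1,6,7}: no change
Constraint 2 (Z + Y = W) on D(Z)={1,6,7} D(Y)={5,6,7} D(W)={1,3,4,5,6,7}: Z {1,6,7}->{1}; Y {5,6,7}->{5,6}; W {1,3,4,5,6,7}->{6,7}
So after constraint 2: D(Y) = {5,6}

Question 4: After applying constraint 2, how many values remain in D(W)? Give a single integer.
Answer: 2

Derivation:
Constraint 1 (Y != Z) on D(Y)={5,6,7} D(Z)={1,6,7}: no change
Constraint 2 (Z + Y = W) on D(Z)={1,6,7} D(Y)={5,6,7} D(W)={1,3,4,5,6,7}: Z {1,6,7}->{1}; Y {5,6,7}->{5,6}; W {1,3,4,5,6,7}->{6,7}
So after constraint 2: D(W)={6,7}, size = 2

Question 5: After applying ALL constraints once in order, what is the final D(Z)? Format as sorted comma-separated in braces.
Constraint 1 (Y != Z) on D(Y)={5,6,7} D(Z)={1,6,7}: no change
Constraint 2 (Z + Y = W) on D(Z)={1,6,7} D(Y)={5,6,7} D(W)={1,3,4,5,6,7}: Z {1,6,7}->{1}; Y {5,6,7}->{5,6}; W {1,3,4,5,6,7}->{6,7}
Constraint 3 (W != Y) on D(W)={6,7} D(Y)={5,6}: no change
So after all 3 constraints: D(Z) = {1}

Answer: {1}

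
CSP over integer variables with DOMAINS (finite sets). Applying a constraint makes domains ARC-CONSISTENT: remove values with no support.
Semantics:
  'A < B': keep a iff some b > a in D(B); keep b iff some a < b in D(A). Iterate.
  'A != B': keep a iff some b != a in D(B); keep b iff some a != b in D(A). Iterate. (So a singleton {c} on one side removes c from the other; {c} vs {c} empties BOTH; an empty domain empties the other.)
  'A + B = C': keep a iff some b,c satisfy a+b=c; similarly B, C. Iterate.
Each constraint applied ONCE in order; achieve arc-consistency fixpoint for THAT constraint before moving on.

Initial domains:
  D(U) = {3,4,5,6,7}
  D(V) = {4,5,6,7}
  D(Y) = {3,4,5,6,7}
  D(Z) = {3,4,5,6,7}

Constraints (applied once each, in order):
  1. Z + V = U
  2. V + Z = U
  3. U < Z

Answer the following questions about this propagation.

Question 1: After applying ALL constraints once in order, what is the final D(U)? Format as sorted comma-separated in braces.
Constraint 1 (Z + V = U) on D(Z)={3,4,5,6,7} D(V)={4,5,6,7} D(U)={3,4,5,6,7}: Z {3,4,5,6,7}->{3}; V {4,5,6,7}->{4}; U {3,4,5,6,7}->{7}
Constraint 2 (V + Z = U) on D(V)={4} D(Z)={3} D(U)={7}: no change
Constraint 3 (U < Z) on D(U)={7} D(Z)={3}: U {7}->{}; Z {3}->{}
So after all 3 constraints: D(U) = {}

Answer: {}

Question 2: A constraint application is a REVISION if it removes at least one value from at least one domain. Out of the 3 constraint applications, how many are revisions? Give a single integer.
Constraint 1 (Z + V = U) on D(Z)={3,4,5,6,7} D(V)={4,5,6,7} D(U)={3,4,5,6,7}: Z {3,4,5,6,7}->{3}; V {4,5,6,7}->{4}; U {3,4,5,6,7}->{7} => REVISION
Constraint 2 (V + Z = U) on D(V)={4} D(Z)={3} D(U)={7}: no change => not a revision
Constraint 3 (U < Z) on D(U)={7} D(Z)={3}: U {7}->{}; Z {3}->{} => REVISION
Total revisions = 2

Answer: 2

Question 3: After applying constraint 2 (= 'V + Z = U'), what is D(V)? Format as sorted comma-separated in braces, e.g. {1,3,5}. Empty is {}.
Constraint 1 (Z + V = U) on D(Z)={3,4,5,6,7} D(V)={4,5,6,7} D(U)={3,4,5,6,7}: Z {3,4,5,6,7}->{3}; V {4,5,6,7}->{4}; U {3,4,5,6,7}->{7}
Constraint 2 (V + Z = U) on D(V)={4} D(Z)={3} D(U)={7}: no change
So after constraint 2: D(V) = {4}

Answer: {4}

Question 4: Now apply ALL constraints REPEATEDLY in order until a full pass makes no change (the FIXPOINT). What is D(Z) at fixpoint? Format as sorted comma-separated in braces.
pass 0 (initial): D(Z)={3,4,5,6,7}
pass 1: U {3,4,5,6,7}->{}; V {4,5,6,7}->{4}; Z {3,4,5,6,7}->{}
pass 2: V {4}->{}
pass 3: no change
Fixpoint after 3 passes: D(Z) = {}

Answer: {}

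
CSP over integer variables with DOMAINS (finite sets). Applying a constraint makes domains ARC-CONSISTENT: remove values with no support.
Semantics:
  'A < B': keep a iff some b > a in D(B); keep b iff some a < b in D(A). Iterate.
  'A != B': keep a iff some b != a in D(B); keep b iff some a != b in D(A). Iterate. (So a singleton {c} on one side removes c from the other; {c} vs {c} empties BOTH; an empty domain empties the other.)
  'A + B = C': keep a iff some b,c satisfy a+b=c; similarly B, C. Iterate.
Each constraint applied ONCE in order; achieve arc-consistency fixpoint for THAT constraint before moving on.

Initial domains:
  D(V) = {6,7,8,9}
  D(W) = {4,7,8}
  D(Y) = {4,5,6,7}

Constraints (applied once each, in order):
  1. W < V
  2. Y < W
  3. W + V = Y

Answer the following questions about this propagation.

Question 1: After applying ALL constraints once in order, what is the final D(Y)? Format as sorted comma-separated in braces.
Constraint 1 (W < V) on D(W)={4,7,8} D(V)={6,7,8,9}: no change
Constraint 2 (Y < W) on D(Y)={4,5,6,7} D(W)={4,7,8}: W {4,7,8}->{7,8}
Constraint 3 (W + V = Y) on D(W)={7,8} D(V)={6,7,8,9} D(Y)={4,5,6,7}: W {7,8}->{}; V {6,7,8,9}->{}; Y {4,5,6,7}->{}
So after all 3 constraints: D(Y) = {}

Answer: {}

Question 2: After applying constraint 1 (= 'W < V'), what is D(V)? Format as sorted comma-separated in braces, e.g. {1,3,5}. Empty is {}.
Constraint 1 (W < V) on D(W)={4,7,8} D(V)={6,7,8,9}: no change
So after constraint 1: D(V) = {6,7,8,9}

Answer: {6,7,8,9}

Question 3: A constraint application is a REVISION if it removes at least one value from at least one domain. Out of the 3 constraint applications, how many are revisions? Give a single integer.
Answer: 2

Derivation:
Constraint 1 (W < V) on D(W)={4,7,8} D(V)={6,7,8,9}: no change => not a revision
Constraint 2 (Y < W) on D(Y)={4,5,6,7} D(W)={4,7,8}: W {4,7,8}->{7,8} => REVISION
Constraint 3 (W + V = Y) on D(W)={7,8} D(V)={6,7,8,9} D(Y)={4,5,6,7}: W {7,8}->{}; V {6,7,8,9}->{}; Y {4,5,6,7}->{} => REVISION
Total revisions = 2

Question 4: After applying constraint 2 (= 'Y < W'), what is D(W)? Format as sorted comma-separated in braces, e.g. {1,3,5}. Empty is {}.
Answer: {7,8}

Derivation:
Constraint 1 (W < V) on D(W)={4,7,8} D(V)={6,7,8,9}: no change
Constraint 2 (Y < W) on D(Y)={4,5,6,7} D(W)={4,7,8}: W {4,7,8}->{7,8}
So after constraint 2: D(W) = {7,8}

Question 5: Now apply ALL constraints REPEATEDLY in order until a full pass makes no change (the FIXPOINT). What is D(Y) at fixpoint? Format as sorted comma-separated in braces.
Answer: {}

Derivation:
pass 0 (initial): D(Y)={4,5,6,7}
pass 1: V {6,7,8,9}->{}; W {4,7,8}->{}; Y {4,5,6,7}->{}
pass 2: no change
Fixpoint after 2 passes: D(Y) = {}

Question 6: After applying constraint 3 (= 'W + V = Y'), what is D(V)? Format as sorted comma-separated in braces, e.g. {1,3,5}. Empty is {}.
Answer: {}

Derivation:
Constraint 1 (W < V) on D(W)={4,7,8} D(V)={6,7,8,9}: no change
Constraint 2 (Y < W) on D(Y)={4,5,6,7} D(W)={4,7,8}: W {4,7,8}->{7,8}
Constraint 3 (W + V = Y) on D(W)={7,8} D(V)={6,7,8,9} D(Y)={4,5,6,7}: W {7,8}->{}; V {6,7,8,9}->{}; Y {4,5,6,7}->{}
So after constraint 3: D(V) = {}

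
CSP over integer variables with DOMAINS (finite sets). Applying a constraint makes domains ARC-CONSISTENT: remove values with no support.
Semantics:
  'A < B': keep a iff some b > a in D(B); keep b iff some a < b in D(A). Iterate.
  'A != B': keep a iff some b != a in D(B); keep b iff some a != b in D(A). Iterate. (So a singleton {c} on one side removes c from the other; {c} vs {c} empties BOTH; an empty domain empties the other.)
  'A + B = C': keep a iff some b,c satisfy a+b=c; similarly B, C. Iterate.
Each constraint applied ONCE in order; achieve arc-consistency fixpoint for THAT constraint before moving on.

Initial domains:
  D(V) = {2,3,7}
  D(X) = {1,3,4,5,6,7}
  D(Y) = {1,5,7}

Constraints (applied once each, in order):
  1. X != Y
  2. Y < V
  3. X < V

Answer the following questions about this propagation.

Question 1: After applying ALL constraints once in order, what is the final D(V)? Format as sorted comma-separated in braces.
Answer: {2,3,7}

Derivation:
Constraint 1 (X != Y) on D(X)={1,3,4,5,6,7} D(Y)={1,5,7}: no change
Constraint 2 (Y < V) on D(Y)={1,5,7} D(V)={2,3,7}: Y {1,5,7}->{1,5}
Constraint 3 (X < V) on D(X)={1,3,4,5,6,7} D(V)={2,3,7}: X {1,3,4,5,6,7}->{1,3,4,5,6}
So after all 3 constraints: D(V) = {2,3,7}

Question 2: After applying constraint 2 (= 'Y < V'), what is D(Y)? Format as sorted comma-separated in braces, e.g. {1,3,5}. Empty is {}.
Answer: {1,5}

Derivation:
Constraint 1 (X != Y) on D(X)={1,3,4,5,6,7} D(Y)={1,5,7}: no change
Constraint 2 (Y < V) on D(Y)={1,5,7} D(V)={2,3,7}: Y {1,5,7}->{1,5}
So after constraint 2: D(Y) = {1,5}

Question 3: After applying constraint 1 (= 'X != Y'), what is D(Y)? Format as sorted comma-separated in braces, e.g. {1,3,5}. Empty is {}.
Constraint 1 (X != Y) on D(X)={1,3,4,5,6,7} D(Y)={1,5,7}: no change
So after constraint 1: D(Y) = {1,5,7}

Answer: {1,5,7}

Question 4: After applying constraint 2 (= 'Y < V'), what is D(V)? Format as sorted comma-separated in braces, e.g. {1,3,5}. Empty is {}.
Constraint 1 (X != Y) on D(X)={1,3,4,5,6,7} D(Y)={1,5,7}: no change
Constraint 2 (Y < V) on D(Y)={1,5,7} D(V)={2,3,7}: Y {1,5,7}->{1,5}
So after constraint 2: D(V) = {2,3,7}

Answer: {2,3,7}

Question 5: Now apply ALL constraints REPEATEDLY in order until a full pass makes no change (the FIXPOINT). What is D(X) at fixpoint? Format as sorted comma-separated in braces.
pass 0 (initial): D(X)={1,3,4,5,6,7}
pass 1: X {1,3,4,5,6,7}->{1,3,4,5,6}; Y {1,5,7}->{1,5}
pass 2: no change
Fixpoint after 2 passes: D(X) = {1,3,4,5,6}

Answer: {1,3,4,5,6}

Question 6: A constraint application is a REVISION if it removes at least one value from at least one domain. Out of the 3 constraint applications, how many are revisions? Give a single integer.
Answer: 2

Derivation:
Constraint 1 (X != Y) on D(X)={1,3,4,5,6,7} D(Y)={1,5,7}: no change => not a revision
Constraint 2 (Y < V) on D(Y)={1,5,7} D(V)={2,3,7}: Y {1,5,7}->{1,5} => REVISION
Constraint 3 (X < V) on D(X)={1,3,4,5,6,7} D(V)={2,3,7}: X {1,3,4,5,6,7}->{1,3,4,5,6} => REVISION
Total revisions = 2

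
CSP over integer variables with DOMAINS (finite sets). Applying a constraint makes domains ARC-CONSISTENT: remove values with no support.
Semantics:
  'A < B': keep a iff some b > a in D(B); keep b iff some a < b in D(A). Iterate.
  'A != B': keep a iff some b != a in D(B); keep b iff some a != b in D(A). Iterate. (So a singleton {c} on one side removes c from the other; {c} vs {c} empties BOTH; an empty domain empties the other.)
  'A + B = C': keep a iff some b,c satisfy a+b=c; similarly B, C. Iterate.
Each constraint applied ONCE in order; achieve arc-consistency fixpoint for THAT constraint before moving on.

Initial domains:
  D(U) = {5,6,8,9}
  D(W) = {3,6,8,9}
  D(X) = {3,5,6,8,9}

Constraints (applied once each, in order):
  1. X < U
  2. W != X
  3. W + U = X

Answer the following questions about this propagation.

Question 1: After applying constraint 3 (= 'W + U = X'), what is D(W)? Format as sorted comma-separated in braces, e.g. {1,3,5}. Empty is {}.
Answer: {3}

Derivation:
Constraint 1 (X < U) on D(X)={3,5,6,8,9} D(U)={5,6,8,9}: X {3,5,6,8,9}->{3,5,6,8}
Constraint 2 (W != X) on D(W)={3,6,8,9} D(X)={3,5,6,8}: no change
Constraint 3 (W + U = X) on D(W)={3,6,8,9} D(U)={5,6,8,9} D(X)={3,5,6,8}: W {3,6,8,9}->{3}; U {5,6,8,9}->{5}; X {3,5,6,8}->{8}
So after constraint 3: D(W) = {3}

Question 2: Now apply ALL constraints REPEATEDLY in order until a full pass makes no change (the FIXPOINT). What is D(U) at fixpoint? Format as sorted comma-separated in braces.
Answer: {}

Derivation:
pass 0 (initial): D(U)={5,6,8,9}
pass 1: U {5,6,8,9}->{5}; W {3,6,8,9}->{3}; X {3,5,6,8,9}->{8}
pass 2: U {5}->{}; W {3}->{}; X {8}->{}
pass 3: no change
Fixpoint after 3 passes: D(U) = {}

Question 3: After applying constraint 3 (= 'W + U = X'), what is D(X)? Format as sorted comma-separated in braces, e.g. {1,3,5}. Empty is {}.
Answer: {8}

Derivation:
Constraint 1 (X < U) on D(X)={3,5,6,8,9} D(U)={5,6,8,9}: X {3,5,6,8,9}->{3,5,6,8}
Constraint 2 (W != X) on D(W)={3,6,8,9} D(X)={3,5,6,8}: no change
Constraint 3 (W + U = X) on D(W)={3,6,8,9} D(U)={5,6,8,9} D(X)={3,5,6,8}: W {3,6,8,9}->{3}; U {5,6,8,9}->{5}; X {3,5,6,8}->{8}
So after constraint 3: D(X) = {8}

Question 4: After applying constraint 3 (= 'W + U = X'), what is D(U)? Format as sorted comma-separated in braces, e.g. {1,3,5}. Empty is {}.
Answer: {5}

Derivation:
Constraint 1 (X < U) on D(X)={3,5,6,8,9} D(U)={5,6,8,9}: X {3,5,6,8,9}->{3,5,6,8}
Constraint 2 (W != X) on D(W)={3,6,8,9} D(X)={3,5,6,8}: no change
Constraint 3 (W + U = X) on D(W)={3,6,8,9} D(U)={5,6,8,9} D(X)={3,5,6,8}: W {3,6,8,9}->{3}; U {5,6,8,9}->{5}; X {3,5,6,8}->{8}
So after constraint 3: D(U) = {5}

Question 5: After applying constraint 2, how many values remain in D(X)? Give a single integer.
Constraint 1 (X < U) on D(X)={3,5,6,8,9} D(U)={5,6,8,9}: X {3,5,6,8,9}->{3,5,6,8}
Constraint 2 (W != X) on D(W)={3,6,8,9} D(X)={3,5,6,8}: no change
So after constraint 2: D(X)={3,5,6,8}, size = 4

Answer: 4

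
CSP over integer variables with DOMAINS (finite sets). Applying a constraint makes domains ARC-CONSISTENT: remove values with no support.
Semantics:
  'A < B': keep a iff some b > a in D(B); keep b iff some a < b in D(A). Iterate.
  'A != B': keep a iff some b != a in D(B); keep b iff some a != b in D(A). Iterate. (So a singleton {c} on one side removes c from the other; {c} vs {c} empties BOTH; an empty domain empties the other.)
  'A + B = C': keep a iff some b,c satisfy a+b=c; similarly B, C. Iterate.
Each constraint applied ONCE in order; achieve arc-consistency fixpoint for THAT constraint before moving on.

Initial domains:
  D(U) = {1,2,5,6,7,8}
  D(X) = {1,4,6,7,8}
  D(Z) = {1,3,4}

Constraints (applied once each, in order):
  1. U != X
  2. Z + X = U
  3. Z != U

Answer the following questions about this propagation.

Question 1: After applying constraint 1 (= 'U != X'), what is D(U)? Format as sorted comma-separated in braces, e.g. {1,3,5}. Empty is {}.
Constraint 1 (U != X) on D(U)={1,2,5,6,7,8} D(X)={1,4,6,7,8}: no change
So after constraint 1: D(U) = {1,2,5,6,7,8}

Answer: {1,2,5,6,7,8}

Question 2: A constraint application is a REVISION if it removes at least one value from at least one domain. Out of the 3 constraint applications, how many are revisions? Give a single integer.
Answer: 1

Derivation:
Constraint 1 (U != X) on D(U)={1,2,5,6,7,8} D(X)={1,4,6,7,8}: no change => not a revision
Constraint 2 (Z + X = U) on D(Z)={1,3,4} D(X)={1,4,6,7,8} D(U)={1,2,5,6,7,8}: X {1,4,6,7,8}->{1,4,6,7}; U {1,2,5,6,7,8}->{2,5,7,8} => REVISION
Constraint 3 (Z != U) on D(Z)={1,3,4} D(U)={2,5,7,8}: no change => not a revision
Total revisions = 1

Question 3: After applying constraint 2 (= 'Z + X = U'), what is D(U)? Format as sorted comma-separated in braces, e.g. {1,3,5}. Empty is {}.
Answer: {2,5,7,8}

Derivation:
Constraint 1 (U != X) on D(U)={1,2,5,6,7,8} D(X)={1,4,6,7,8}: no change
Constraint 2 (Z + X = U) on D(Z)={1,3,4} D(X)={1,4,6,7,8} D(U)={1,2,5,6,7,8}: X {1,4,6,7,8}->{1,4,6,7}; U {1,2,5,6,7,8}->{2,5,7,8}
So after constraint 2: D(U) = {2,5,7,8}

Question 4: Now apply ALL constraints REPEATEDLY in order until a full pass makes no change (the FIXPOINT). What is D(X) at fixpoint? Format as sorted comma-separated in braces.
Answer: {1,4,6,7}

Derivation:
pass 0 (initial): D(X)={1,4,6,7,8}
pass 1: U {1,2,5,6,7,8}->{2,5,7,8}; X {1,4,6,7,8}->{1,4,6,7}
pass 2: no change
Fixpoint after 2 passes: D(X) = {1,4,6,7}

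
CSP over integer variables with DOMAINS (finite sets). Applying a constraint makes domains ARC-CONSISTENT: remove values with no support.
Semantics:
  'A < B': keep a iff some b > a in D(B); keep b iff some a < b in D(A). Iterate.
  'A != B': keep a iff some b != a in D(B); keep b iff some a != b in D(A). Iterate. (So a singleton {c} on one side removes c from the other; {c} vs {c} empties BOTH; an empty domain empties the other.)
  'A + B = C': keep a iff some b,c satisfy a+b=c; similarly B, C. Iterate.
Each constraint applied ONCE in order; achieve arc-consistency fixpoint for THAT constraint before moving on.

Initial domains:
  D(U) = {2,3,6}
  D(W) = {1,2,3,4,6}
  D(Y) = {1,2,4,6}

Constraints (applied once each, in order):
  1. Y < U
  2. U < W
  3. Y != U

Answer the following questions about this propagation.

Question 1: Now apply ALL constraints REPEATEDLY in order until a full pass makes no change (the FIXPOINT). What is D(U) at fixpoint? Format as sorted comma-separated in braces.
pass 0 (initial): D(U)={2,3,6}
pass 1: U {2,3,6}->{2,3}; W {1,2,3,4,6}->{3,4,6}; Y {1,2,4,6}->{1,2,4}
pass 2: Y {1,2,4}->{1,2}
pass 3: no change
Fixpoint after 3 passes: D(U) = {2,3}

Answer: {2,3}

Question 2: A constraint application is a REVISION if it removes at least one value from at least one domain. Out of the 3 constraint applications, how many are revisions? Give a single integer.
Answer: 2

Derivation:
Constraint 1 (Y < U) on D(Y)={1,2,4,6} D(U)={2,3,6}: Y {1,2,4,6}->{1,2,4} => REVISION
Constraint 2 (U < W) on D(U)={2,3,6} D(W)={1,2,3,4,6}: U {2,3,6}->{2,3}; W {1,2,3,4,6}->{3,4,6} => REVISION
Constraint 3 (Y != U) on D(Y)={1,2,4} D(U)={2,3}: no change => not a revision
Total revisions = 2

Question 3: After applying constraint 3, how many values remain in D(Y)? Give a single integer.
Answer: 3

Derivation:
Constraint 1 (Y < U) on D(Y)={1,2,4,6} D(U)={2,3,6}: Y {1,2,4,6}->{1,2,4}
Constraint 2 (U < W) on D(U)={2,3,6} D(W)={1,2,3,4,6}: U {2,3,6}->{2,3}; W {1,2,3,4,6}->{3,4,6}
Constraint 3 (Y != U) on D(Y)={1,2,4} D(U)={2,3}: no change
So after constraint 3: D(Y)={1,2,4}, size = 3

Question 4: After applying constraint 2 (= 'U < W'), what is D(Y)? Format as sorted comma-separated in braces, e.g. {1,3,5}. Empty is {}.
Constraint 1 (Y < U) on D(Y)={1,2,4,6} D(U)={2,3,6}: Y {1,2,4,6}->{1,2,4}
Constraint 2 (U < W) on D(U)={2,3,6} D(W)={1,2,3,4,6}: U {2,3,6}->{2,3}; W {1,2,3,4,6}->{3,4,6}
So after constraint 2: D(Y) = {1,2,4}

Answer: {1,2,4}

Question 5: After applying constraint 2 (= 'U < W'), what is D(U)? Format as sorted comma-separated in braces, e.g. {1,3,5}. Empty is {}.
Constraint 1 (Y < U) on D(Y)={1,2,4,6} D(U)={2,3,6}: Y {1,2,4,6}->{1,2,4}
Constraint 2 (U < W) on D(U)={2,3,6} D(W)={1,2,3,4,6}: U {2,3,6}->{2,3}; W {1,2,3,4,6}->{3,4,6}
So after constraint 2: D(U) = {2,3}

Answer: {2,3}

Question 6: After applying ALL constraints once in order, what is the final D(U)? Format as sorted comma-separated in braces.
Constraint 1 (Y < U) on D(Y)={1,2,4,6} D(U)={2,3,6}: Y {1,2,4,6}->{1,2,4}
Constraint 2 (U < W) on D(U)={2,3,6} D(W)={1,2,3,4,6}: U {2,3,6}->{2,3}; W {1,2,3,4,6}->{3,4,6}
Constraint 3 (Y != U) on D(Y)={1,2,4} D(U)={2,3}: no change
So after all 3 constraints: D(U) = {2,3}

Answer: {2,3}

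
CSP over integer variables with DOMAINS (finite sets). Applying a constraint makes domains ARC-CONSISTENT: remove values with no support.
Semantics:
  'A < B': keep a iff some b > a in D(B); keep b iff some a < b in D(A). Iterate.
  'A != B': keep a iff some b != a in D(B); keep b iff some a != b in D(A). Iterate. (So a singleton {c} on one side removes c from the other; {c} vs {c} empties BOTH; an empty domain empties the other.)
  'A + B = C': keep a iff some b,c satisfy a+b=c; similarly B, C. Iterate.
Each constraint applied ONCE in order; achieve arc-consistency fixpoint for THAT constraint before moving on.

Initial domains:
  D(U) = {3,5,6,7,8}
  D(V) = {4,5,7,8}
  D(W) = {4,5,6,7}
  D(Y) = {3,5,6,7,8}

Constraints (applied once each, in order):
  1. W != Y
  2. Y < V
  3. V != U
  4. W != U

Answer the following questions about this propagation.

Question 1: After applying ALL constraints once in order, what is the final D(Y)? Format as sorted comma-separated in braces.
Answer: {3,5,6,7}

Derivation:
Constraint 1 (W != Y) on D(W)={4,5,6,7} D(Y)={3,5,6,7,8}: no change
Constraint 2 (Y < V) on D(Y)={3,5,6,7,8} D(V)={4,5,7,8}: Y {3,5,6,7,8}->{3,5,6,7}
Constraint 3 (V != U) on D(V)={4,5,7,8} D(U)={3,5,6,7,8}: no change
Constraint 4 (W != U) on D(W)={4,5,6,7} D(U)={3,5,6,7,8}: no change
So after all 4 constraints: D(Y) = {3,5,6,7}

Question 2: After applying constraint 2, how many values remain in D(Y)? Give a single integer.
Answer: 4

Derivation:
Constraint 1 (W != Y) on D(W)={4,5,6,7} D(Y)={3,5,6,7,8}: no change
Constraint 2 (Y < V) on D(Y)={3,5,6,7,8} D(V)={4,5,7,8}: Y {3,5,6,7,8}->{3,5,6,7}
So after constraint 2: D(Y)={3,5,6,7}, size = 4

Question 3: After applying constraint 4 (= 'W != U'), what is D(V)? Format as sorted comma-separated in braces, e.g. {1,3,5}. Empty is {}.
Constraint 1 (W != Y) on D(W)={4,5,6,7} D(Y)={3,5,6,7,8}: no change
Constraint 2 (Y < V) on D(Y)={3,5,6,7,8} D(V)={4,5,7,8}: Y {3,5,6,7,8}->{3,5,6,7}
Constraint 3 (V != U) on D(V)={4,5,7,8} D(U)={3,5,6,7,8}: no change
Constraint 4 (W != U) on D(W)={4,5,6,7} D(U)={3,5,6,7,8}: no change
So after constraint 4: D(V) = {4,5,7,8}

Answer: {4,5,7,8}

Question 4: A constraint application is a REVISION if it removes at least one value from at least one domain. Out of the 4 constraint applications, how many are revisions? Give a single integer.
Constraint 1 (W != Y) on D(W)={4,5,6,7} D(Y)={3,5,6,7,8}: no change => not a revision
Constraint 2 (Y < V) on D(Y)={3,5,6,7,8} D(V)={4,5,7,8}: Y {3,5,6,7,8}->{3,5,6,7} => REVISION
Constraint 3 (V != U) on D(V)={4,5,7,8} D(U)={3,5,6,7,8}: no change => not a revision
Constraint 4 (W != U) on D(W)={4,5,6,7} D(U)={3,5,6,7,8}: no change => not a revision
Total revisions = 1

Answer: 1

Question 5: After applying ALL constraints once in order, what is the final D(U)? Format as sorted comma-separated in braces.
Constraint 1 (W != Y) on D(W)={4,5,6,7} D(Y)={3,5,6,7,8}: no change
Constraint 2 (Y < V) on D(Y)={3,5,6,7,8} D(V)={4,5,7,8}: Y {3,5,6,7,8}->{3,5,6,7}
Constraint 3 (V != U) on D(V)={4,5,7,8} D(U)={3,5,6,7,8}: no change
Constraint 4 (W != U) on D(W)={4,5,6,7} D(U)={3,5,6,7,8}: no change
So after all 4 constraints: D(U) = {3,5,6,7,8}

Answer: {3,5,6,7,8}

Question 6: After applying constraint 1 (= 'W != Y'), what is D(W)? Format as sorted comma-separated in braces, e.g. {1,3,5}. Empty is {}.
Constraint 1 (W != Y) on D(W)={4,5,6,7} D(Y)={3,5,6,7,8}: no change
So after constraint 1: D(W) = {4,5,6,7}

Answer: {4,5,6,7}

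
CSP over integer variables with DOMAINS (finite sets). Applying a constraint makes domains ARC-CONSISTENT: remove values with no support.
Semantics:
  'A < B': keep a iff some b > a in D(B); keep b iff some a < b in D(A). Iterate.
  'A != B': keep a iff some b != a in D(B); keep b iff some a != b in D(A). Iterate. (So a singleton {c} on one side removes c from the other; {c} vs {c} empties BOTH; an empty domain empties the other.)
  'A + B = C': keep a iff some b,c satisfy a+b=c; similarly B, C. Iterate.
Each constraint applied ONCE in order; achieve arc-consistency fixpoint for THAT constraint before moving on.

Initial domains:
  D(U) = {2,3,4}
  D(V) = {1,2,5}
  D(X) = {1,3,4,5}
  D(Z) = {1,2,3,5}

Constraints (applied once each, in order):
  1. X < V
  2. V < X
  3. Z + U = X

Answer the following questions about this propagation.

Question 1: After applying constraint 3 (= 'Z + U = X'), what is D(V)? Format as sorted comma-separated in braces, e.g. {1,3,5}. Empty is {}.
Answer: {2}

Derivation:
Constraint 1 (X < V) on D(X)={1,3,4,5} D(V)={1,2,5}: X {1,3,4,5}->{1,3,4}; V {1,2,5}->{2,5}
Constraint 2 (V < X) on D(V)={2,5} D(X)={1,3,4}: V {2,5}->{2}; X {1,3,4}->{3,4}
Constraint 3 (Z + U = X) on D(Z)={1,2,3,5} D(U)={2,3,4} D(X)={3,4}: Z {1,2,3,5}->{1,2}; U {2,3,4}->{2,3}
So after constraint 3: D(V) = {2}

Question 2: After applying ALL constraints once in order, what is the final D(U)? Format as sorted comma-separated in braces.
Constraint 1 (X < V) on D(X)={1,3,4,5} D(V)={1,2,5}: X {1,3,4,5}->{1,3,4}; V {1,2,5}->{2,5}
Constraint 2 (V < X) on D(V)={2,5} D(X)={1,3,4}: V {2,5}->{2}; X {1,3,4}->{3,4}
Constraint 3 (Z + U = X) on D(Z)={1,2,3,5} D(U)={2,3,4} D(X)={3,4}: Z {1,2,3,5}->{1,2}; U {2,3,4}->{2,3}
So after all 3 constraints: D(U) = {2,3}

Answer: {2,3}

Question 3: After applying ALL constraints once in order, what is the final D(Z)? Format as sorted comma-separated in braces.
Constraint 1 (X < V) on D(X)={1,3,4,5} D(V)={1,2,5}: X {1,3,4,5}->{1,3,4}; V {1,2,5}->{2,5}
Constraint 2 (V < X) on D(V)={2,5} D(X)={1,3,4}: V {2,5}->{2}; X {1,3,4}->{3,4}
Constraint 3 (Z + U = X) on D(Z)={1,2,3,5} D(U)={2,3,4} D(X)={3,4}: Z {1,2,3,5}->{1,2}; U {2,3,4}->{2,3}
So after all 3 constraints: D(Z) = {1,2}

Answer: {1,2}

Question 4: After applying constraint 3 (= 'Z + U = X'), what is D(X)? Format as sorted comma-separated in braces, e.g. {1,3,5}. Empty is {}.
Answer: {3,4}

Derivation:
Constraint 1 (X < V) on D(X)={1,3,4,5} D(V)={1,2,5}: X {1,3,4,5}->{1,3,4}; V {1,2,5}->{2,5}
Constraint 2 (V < X) on D(V)={2,5} D(X)={1,3,4}: V {2,5}->{2}; X {1,3,4}->{3,4}
Constraint 3 (Z + U = X) on D(Z)={1,2,3,5} D(U)={2,3,4} D(X)={3,4}: Z {1,2,3,5}->{1,2}; U {2,3,4}->{2,3}
So after constraint 3: D(X) = {3,4}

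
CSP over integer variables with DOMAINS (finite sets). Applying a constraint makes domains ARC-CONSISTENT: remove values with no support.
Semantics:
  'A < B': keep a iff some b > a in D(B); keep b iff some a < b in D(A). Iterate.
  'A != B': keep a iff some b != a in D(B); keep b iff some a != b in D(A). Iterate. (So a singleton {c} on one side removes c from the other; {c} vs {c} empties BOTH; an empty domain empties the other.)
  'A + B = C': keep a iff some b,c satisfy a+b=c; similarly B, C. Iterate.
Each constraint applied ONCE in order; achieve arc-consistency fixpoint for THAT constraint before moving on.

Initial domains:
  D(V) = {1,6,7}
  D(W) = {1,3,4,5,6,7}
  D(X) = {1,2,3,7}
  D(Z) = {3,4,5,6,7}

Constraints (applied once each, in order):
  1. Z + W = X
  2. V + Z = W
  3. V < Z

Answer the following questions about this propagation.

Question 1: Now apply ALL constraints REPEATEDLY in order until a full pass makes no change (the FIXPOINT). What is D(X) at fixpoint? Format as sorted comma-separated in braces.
Answer: {7}

Derivation:
pass 0 (initial): D(X)={1,2,3,7}
pass 1: V {1,6,7}->{1}; W {1,3,4,5,6,7}->{4}; X {1,2,3,7}->{7}; Z {3,4,5,6,7}->{3}
pass 2: no change
Fixpoint after 2 passes: D(X) = {7}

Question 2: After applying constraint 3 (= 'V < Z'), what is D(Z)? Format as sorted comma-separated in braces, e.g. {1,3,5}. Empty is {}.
Constraint 1 (Z + W = X) on D(Z)={3,4,5,6,7} D(W)={1,3,4,5,6,7} D(X)={1,2,3,7}: Z {3,4,5,6,7}->{3,4,6}; W {1,3,4,5,6,7}->{1,3,4}; X {1,2,3,7}->{7}
Constraint 2 (V + Z = W) on D(V)={1,6,7} D(Z)={3,4,6} D(W)={1,3,4}: V {1,6,7}->{1}; Z {3,4,6}->{3}; W {1,3,4}->{4}
Constraint 3 (V < Z) on D(V)={1} D(Z)={3}: no change
So after constraint 3: D(Z) = {3}

Answer: {3}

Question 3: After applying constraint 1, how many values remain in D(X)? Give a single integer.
Constraint 1 (Z + W = X) on D(Z)={3,4,5,6,7} D(W)={1,3,4,5,6,7} D(X)={1,2,3,7}: Z {3,4,5,6,7}->{3,4,6}; W {1,3,4,5,6,7}->{1,3,4}; X {1,2,3,7}->{7}
So after constraint 1: D(X)={7}, size = 1

Answer: 1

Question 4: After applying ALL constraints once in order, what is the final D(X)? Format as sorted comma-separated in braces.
Answer: {7}

Derivation:
Constraint 1 (Z + W = X) on D(Z)={3,4,5,6,7} D(W)={1,3,4,5,6,7} D(X)={1,2,3,7}: Z {3,4,5,6,7}->{3,4,6}; W {1,3,4,5,6,7}->{1,3,4}; X {1,2,3,7}->{7}
Constraint 2 (V + Z = W) on D(V)={1,6,7} D(Z)={3,4,6} D(W)={1,3,4}: V {1,6,7}->{1}; Z {3,4,6}->{3}; W {1,3,4}->{4}
Constraint 3 (V < Z) on D(V)={1} D(Z)={3}: no change
So after all 3 constraints: D(X) = {7}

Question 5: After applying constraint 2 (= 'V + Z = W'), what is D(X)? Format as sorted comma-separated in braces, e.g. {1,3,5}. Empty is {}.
Constraint 1 (Z + W = X) on D(Z)={3,4,5,6,7} D(W)={1,3,4,5,6,7} D(X)={1,2,3,7}: Z {3,4,5,6,7}->{3,4,6}; W {1,3,4,5,6,7}->{1,3,4}; X {1,2,3,7}->{7}
Constraint 2 (V + Z = W) on D(V)={1,6,7} D(Z)={3,4,6} D(W)={1,3,4}: V {1,6,7}->{1}; Z {3,4,6}->{3}; W {1,3,4}->{4}
So after constraint 2: D(X) = {7}

Answer: {7}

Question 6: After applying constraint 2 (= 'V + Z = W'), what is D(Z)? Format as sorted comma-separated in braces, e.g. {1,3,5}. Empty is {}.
Answer: {3}

Derivation:
Constraint 1 (Z + W = X) on D(Z)={3,4,5,6,7} D(W)={1,3,4,5,6,7} D(X)={1,2,3,7}: Z {3,4,5,6,7}->{3,4,6}; W {1,3,4,5,6,7}->{1,3,4}; X {1,2,3,7}->{7}
Constraint 2 (V + Z = W) on D(V)={1,6,7} D(Z)={3,4,6} D(W)={1,3,4}: V {1,6,7}->{1}; Z {3,4,6}->{3}; W {1,3,4}->{4}
So after constraint 2: D(Z) = {3}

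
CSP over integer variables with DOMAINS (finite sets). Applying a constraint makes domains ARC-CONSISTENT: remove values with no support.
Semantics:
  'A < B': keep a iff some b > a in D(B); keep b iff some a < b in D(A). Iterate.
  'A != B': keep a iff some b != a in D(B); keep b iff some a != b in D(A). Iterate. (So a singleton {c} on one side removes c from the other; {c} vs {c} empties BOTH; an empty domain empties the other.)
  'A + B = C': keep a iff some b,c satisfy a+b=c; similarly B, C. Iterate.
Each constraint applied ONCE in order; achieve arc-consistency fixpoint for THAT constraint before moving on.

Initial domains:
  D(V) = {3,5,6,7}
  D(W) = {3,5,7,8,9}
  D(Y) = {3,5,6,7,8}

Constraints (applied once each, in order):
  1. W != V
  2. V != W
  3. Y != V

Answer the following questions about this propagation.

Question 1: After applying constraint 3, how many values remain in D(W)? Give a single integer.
Constraint 1 (W != V) on D(W)={3,5,7,8,9} D(V)={3,5,6,7}: no change
Constraint 2 (V != W) on D(V)={3,5,6,7} D(W)={3,5,7,8,9}: no change
Constraint 3 (Y != V) on D(Y)={3,5,6,7,8} D(V)={3,5,6,7}: no change
So after constraint 3: D(W)={3,5,7,8,9}, size = 5

Answer: 5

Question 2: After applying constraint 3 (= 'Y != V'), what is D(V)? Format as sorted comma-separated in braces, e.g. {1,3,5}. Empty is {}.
Answer: {3,5,6,7}

Derivation:
Constraint 1 (W != V) on D(W)={3,5,7,8,9} D(V)={3,5,6,7}: no change
Constraint 2 (V != W) on D(V)={3,5,6,7} D(W)={3,5,7,8,9}: no change
Constraint 3 (Y != V) on D(Y)={3,5,6,7,8} D(V)={3,5,6,7}: no change
So after constraint 3: D(V) = {3,5,6,7}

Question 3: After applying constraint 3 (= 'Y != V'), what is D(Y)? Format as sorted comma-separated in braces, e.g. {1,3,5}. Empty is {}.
Answer: {3,5,6,7,8}

Derivation:
Constraint 1 (W != V) on D(W)={3,5,7,8,9} D(V)={3,5,6,7}: no change
Constraint 2 (V != W) on D(V)={3,5,6,7} D(W)={3,5,7,8,9}: no change
Constraint 3 (Y != V) on D(Y)={3,5,6,7,8} D(V)={3,5,6,7}: no change
So after constraint 3: D(Y) = {3,5,6,7,8}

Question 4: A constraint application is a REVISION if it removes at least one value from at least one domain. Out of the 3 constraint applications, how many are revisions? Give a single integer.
Answer: 0

Derivation:
Constraint 1 (W != V) on D(W)={3,5,7,8,9} D(V)={3,5,6,7}: no change => not a revision
Constraint 2 (V != W) on D(V)={3,5,6,7} D(W)={3,5,7,8,9}: no change => not a revision
Constraint 3 (Y != V) on D(Y)={3,5,6,7,8} D(V)={3,5,6,7}: no change => not a revision
Total revisions = 0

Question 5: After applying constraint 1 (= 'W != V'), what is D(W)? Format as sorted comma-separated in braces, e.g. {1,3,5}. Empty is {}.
Answer: {3,5,7,8,9}

Derivation:
Constraint 1 (W != V) on D(W)={3,5,7,8,9} D(V)={3,5,6,7}: no change
So after constraint 1: D(W) = {3,5,7,8,9}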